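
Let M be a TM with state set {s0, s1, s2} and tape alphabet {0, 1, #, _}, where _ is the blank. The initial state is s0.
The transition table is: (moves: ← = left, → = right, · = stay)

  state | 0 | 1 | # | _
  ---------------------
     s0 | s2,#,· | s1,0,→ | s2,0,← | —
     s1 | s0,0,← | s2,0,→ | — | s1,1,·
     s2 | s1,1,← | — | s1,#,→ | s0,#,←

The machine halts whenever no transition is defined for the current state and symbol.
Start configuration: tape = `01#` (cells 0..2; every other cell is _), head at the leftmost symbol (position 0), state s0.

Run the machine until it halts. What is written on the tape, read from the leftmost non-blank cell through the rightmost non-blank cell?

#0###

state=s0 head=0 tape=[0]1#__   (s0,0)→(s2,#,·)
state=s2 head=0 tape=[#]1#__   (s2,#)→(s1,#,→)
state=s1 head=1 tape=#[1]#__   (s1,1)→(s2,0,→)
state=s2 head=2 tape=#0[#]__   (s2,#)→(s1,#,→)
state=s1 head=3 tape=#0#[_]_   (s1,_)→(s1,1,·)
state=s1 head=3 tape=#0#[1]_   (s1,1)→(s2,0,→)
state=s2 head=4 tape=#0#0[_]   (s2,_)→(s0,#,←)
state=s0 head=3 tape=#0#[0]#   (s0,0)→(s2,#,·)
state=s2 head=3 tape=#0#[#]#   (s2,#)→(s1,#,→)
state=s1 head=4 tape=#0##[#]
The non-blank tape span at halt is #0###.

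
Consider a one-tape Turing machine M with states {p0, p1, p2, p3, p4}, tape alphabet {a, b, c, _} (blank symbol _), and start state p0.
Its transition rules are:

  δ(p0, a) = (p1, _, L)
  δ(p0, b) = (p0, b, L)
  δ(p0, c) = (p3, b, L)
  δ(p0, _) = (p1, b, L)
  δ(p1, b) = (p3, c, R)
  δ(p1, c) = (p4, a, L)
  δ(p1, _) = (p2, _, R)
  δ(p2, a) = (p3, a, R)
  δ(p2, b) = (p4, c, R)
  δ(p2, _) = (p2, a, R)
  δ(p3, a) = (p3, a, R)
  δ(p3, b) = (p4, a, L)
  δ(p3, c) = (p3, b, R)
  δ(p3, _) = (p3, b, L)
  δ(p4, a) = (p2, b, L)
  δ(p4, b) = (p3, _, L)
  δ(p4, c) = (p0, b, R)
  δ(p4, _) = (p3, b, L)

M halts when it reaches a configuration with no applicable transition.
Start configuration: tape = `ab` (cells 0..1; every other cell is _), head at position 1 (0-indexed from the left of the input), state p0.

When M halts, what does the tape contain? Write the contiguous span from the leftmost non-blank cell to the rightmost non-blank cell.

p0 | _a[b]_   read b → write b, move L, go to p0
p0 | _[a]b_   read a → write _, move L, go to p1
p1 | [_]_b_   read _ → write _, move R, go to p2
p2 | _[_]b_   read _ → write a, move R, go to p2
p2 | _a[b]_   read b → write c, move R, go to p4
p4 | _ac[_]   read _ → write b, move L, go to p3
p3 | _a[c]b   read c → write b, move R, go to p3
p3 | _ab[b]   read b → write a, move L, go to p4
p4 | _a[b]a   read b → write _, move L, go to p3
p3 | _[a]_a   read a → write a, move R, go to p3
p3 | _a[_]a   read _ → write b, move L, go to p3
p3 | _[a]ba   read a → write a, move R, go to p3
p3 | _a[b]a   read b → write a, move L, go to p4
p4 | _[a]aa   read a → write b, move L, go to p2
p2 | [_]baa   read _ → write a, move R, go to p2
p2 | a[b]aa   read b → write c, move R, go to p4
p4 | ac[a]a   read a → write b, move L, go to p2
p2 | a[c]ba
The non-blank tape span at halt is acba.

acba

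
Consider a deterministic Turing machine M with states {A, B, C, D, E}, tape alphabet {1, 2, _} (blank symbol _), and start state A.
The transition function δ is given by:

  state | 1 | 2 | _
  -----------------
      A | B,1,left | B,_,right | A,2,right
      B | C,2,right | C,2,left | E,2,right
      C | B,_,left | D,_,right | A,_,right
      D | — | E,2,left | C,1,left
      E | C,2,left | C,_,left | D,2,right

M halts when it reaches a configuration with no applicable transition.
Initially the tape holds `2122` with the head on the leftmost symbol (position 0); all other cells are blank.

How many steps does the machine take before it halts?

28

state=A head=0 tape=[2]122___   (A,2)→(B,_,right)
state=B head=1 tape=_[1]22___   (B,1)→(C,2,right)
state=C head=2 tape=_2[2]2___   (C,2)→(D,_,right)
state=D head=3 tape=_2_[2]___   (D,2)→(E,2,left)
state=E head=2 tape=_2[_]2___   (E,_)→(D,2,right)
state=D head=3 tape=_22[2]___   (D,2)→(E,2,left)
state=E head=2 tape=_2[2]2___   (E,2)→(C,_,left)
state=C head=1 tape=_[2]_2___   (C,2)→(D,_,right)
state=D head=2 tape=__[_]2___   (D,_)→(C,1,left)
state=C head=1 tape=_[_]12___   (C,_)→(A,_,right)
state=A head=2 tape=__[1]2___   (A,1)→(B,1,left)
state=B head=1 tape=_[_]12___   (B,_)→(E,2,right)
state=E head=2 tape=_2[1]2___   (E,1)→(C,2,left)
state=C head=1 tape=_[2]22___   (C,2)→(D,_,right)
state=D head=2 tape=__[2]2___   (D,2)→(E,2,left)
state=E head=1 tape=_[_]22___   (E,_)→(D,2,right)
state=D head=2 tape=_2[2]2___   (D,2)→(E,2,left)
state=E head=1 tape=_[2]22___   (E,2)→(C,_,left)
state=C head=0 tape=[_]_22___   (C,_)→(A,_,right)
state=A head=1 tape=_[_]22___   (A,_)→(A,2,right)
state=A head=2 tape=_2[2]2___   (A,2)→(B,_,right)
state=B head=3 tape=_2_[2]___   (B,2)→(C,2,left)
state=C head=2 tape=_2[_]2___   (C,_)→(A,_,right)
state=A head=3 tape=_2_[2]___   (A,2)→(B,_,right)
state=B head=4 tape=_2__[_]__   (B,_)→(E,2,right)
state=E head=5 tape=_2__2[_]_   (E,_)→(D,2,right)
state=D head=6 tape=_2__22[_]   (D,_)→(C,1,left)
state=C head=5 tape=_2__2[2]1   (C,2)→(D,_,right)
state=D head=6 tape=_2__2_[1]
M halts after 28 transitions.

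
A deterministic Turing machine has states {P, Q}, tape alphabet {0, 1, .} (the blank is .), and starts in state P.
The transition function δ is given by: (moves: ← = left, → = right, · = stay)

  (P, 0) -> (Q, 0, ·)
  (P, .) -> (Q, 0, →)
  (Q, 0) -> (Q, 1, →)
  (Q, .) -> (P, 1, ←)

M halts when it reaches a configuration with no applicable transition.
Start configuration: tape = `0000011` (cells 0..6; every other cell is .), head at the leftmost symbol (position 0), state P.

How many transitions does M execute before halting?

6

P | [0]000011   read 0 → write 0, move ·, go to Q
Q | [0]000011   read 0 → write 1, move →, go to Q
Q | 1[0]00011   read 0 → write 1, move →, go to Q
Q | 11[0]0011   read 0 → write 1, move →, go to Q
Q | 111[0]011   read 0 → write 1, move →, go to Q
Q | 1111[0]11   read 0 → write 1, move →, go to Q
Q | 11111[1]1
M halts after 6 transitions.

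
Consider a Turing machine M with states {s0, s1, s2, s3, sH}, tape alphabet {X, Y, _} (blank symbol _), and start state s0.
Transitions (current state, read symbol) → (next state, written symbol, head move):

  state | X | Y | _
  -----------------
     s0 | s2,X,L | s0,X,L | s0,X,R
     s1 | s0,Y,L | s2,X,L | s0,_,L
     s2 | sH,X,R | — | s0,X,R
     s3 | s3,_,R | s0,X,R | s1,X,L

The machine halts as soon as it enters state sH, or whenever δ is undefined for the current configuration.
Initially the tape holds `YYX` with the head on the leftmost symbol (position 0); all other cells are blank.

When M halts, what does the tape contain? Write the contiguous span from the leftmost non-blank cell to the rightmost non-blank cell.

XXYX

s0 | _[Y]YX   read Y → write X, move L, go to s0
s0 | [_]XYX   read _ → write X, move R, go to s0
s0 | X[X]YX   read X → write X, move L, go to s2
s2 | [X]XYX   read X → write X, move R, go to sH
sH | X[X]YX
The non-blank tape span at halt is XXYX.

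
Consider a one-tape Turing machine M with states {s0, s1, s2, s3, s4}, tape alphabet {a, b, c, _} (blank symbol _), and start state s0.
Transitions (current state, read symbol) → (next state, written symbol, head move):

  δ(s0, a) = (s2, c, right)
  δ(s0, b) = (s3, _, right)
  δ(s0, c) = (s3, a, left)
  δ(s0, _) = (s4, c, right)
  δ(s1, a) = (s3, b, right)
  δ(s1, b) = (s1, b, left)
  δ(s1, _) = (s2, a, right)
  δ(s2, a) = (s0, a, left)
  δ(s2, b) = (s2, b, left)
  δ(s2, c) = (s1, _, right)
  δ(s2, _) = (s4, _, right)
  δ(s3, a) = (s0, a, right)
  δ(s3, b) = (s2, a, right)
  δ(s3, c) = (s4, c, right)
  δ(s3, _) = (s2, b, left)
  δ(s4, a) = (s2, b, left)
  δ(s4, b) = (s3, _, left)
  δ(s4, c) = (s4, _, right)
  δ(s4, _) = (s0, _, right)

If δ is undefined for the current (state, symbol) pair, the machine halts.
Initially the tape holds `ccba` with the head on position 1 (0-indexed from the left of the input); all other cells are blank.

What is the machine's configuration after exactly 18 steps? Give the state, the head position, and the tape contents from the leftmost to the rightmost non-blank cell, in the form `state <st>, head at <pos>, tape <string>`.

state=s0 head=1 tape=__c[c]ba   (s0,c)→(s3,a,left)
state=s3 head=0 tape=__[c]aba   (s3,c)→(s4,c,right)
state=s4 head=1 tape=__c[a]ba   (s4,a)→(s2,b,left)
state=s2 head=0 tape=__[c]bba   (s2,c)→(s1,_,right)
state=s1 head=1 tape=___[b]ba   (s1,b)→(s1,b,left)
state=s1 head=0 tape=__[_]bba   (s1,_)→(s2,a,right)
state=s2 head=1 tape=__a[b]ba   (s2,b)→(s2,b,left)
state=s2 head=0 tape=__[a]bba   (s2,a)→(s0,a,left)
state=s0 head=-1 tape=_[_]abba   (s0,_)→(s4,c,right)
state=s4 head=0 tape=_c[a]bba   (s4,a)→(s2,b,left)
state=s2 head=-1 tape=_[c]bbba   (s2,c)→(s1,_,right)
state=s1 head=0 tape=__[b]bba   (s1,b)→(s1,b,left)
state=s1 head=-1 tape=_[_]bbba   (s1,_)→(s2,a,right)
state=s2 head=0 tape=_a[b]bba   (s2,b)→(s2,b,left)
state=s2 head=-1 tape=_[a]bbba   (s2,a)→(s0,a,left)
state=s0 head=-2 tape=[_]abbba   (s0,_)→(s4,c,right)
state=s4 head=-1 tape=c[a]bbba   (s4,a)→(s2,b,left)
state=s2 head=-2 tape=[c]bbbba   (s2,c)→(s1,_,right)
state=s1 head=-1 tape=_[b]bbba
After 18 steps: state s1, head at -1, tape bbbba.

state s1, head at -1, tape bbbba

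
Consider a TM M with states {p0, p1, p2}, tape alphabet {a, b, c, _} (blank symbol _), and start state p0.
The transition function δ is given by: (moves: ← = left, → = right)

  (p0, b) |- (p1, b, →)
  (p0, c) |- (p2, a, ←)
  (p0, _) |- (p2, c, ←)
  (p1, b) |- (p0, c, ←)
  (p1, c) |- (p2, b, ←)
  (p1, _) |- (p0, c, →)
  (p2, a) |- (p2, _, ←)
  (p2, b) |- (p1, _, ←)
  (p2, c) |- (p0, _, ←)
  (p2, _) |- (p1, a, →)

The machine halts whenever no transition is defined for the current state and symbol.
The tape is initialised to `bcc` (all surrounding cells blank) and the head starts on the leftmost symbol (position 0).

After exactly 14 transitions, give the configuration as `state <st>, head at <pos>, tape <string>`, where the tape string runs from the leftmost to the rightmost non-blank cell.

state=p0 head=0 tape=____[b]cc   (p0,b)→(p1,b,→)
state=p1 head=1 tape=____b[c]c   (p1,c)→(p2,b,←)
state=p2 head=0 tape=____[b]bc   (p2,b)→(p1,_,←)
state=p1 head=-1 tape=___[_]_bc   (p1,_)→(p0,c,→)
state=p0 head=0 tape=___c[_]bc   (p0,_)→(p2,c,←)
state=p2 head=-1 tape=___[c]cbc   (p2,c)→(p0,_,←)
state=p0 head=-2 tape=__[_]_cbc   (p0,_)→(p2,c,←)
state=p2 head=-3 tape=_[_]c_cbc   (p2,_)→(p1,a,→)
state=p1 head=-2 tape=_a[c]_cbc   (p1,c)→(p2,b,←)
state=p2 head=-3 tape=_[a]b_cbc   (p2,a)→(p2,_,←)
state=p2 head=-4 tape=[_]_b_cbc   (p2,_)→(p1,a,→)
state=p1 head=-3 tape=a[_]b_cbc   (p1,_)→(p0,c,→)
state=p0 head=-2 tape=ac[b]_cbc   (p0,b)→(p1,b,→)
state=p1 head=-1 tape=acb[_]cbc   (p1,_)→(p0,c,→)
state=p0 head=0 tape=acbc[c]bc
After 14 steps: state p0, head at 0, tape acbccbc.

state p0, head at 0, tape acbccbc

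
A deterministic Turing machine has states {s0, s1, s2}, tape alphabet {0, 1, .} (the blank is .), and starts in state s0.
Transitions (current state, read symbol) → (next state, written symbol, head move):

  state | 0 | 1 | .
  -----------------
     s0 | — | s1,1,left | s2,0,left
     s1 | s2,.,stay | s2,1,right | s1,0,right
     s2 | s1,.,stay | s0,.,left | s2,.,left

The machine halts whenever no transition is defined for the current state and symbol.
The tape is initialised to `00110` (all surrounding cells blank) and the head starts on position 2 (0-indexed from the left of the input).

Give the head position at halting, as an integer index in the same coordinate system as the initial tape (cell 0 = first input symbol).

state=s0 head=2 tape=00[1]10   (s0,1)→(s1,1,left)
state=s1 head=1 tape=0[0]110   (s1,0)→(s2,.,stay)
state=s2 head=1 tape=0[.]110   (s2,.)→(s2,.,left)
state=s2 head=0 tape=[0].110   (s2,0)→(s1,.,stay)
state=s1 head=0 tape=[.].110   (s1,.)→(s1,0,right)
state=s1 head=1 tape=0[.]110   (s1,.)→(s1,0,right)
state=s1 head=2 tape=00[1]10   (s1,1)→(s2,1,right)
state=s2 head=3 tape=001[1]0   (s2,1)→(s0,.,left)
state=s0 head=2 tape=00[1].0   (s0,1)→(s1,1,left)
state=s1 head=1 tape=0[0]1.0   (s1,0)→(s2,.,stay)
state=s2 head=1 tape=0[.]1.0   (s2,.)→(s2,.,left)
state=s2 head=0 tape=[0].1.0   (s2,0)→(s1,.,stay)
state=s1 head=0 tape=[.].1.0   (s1,.)→(s1,0,right)
state=s1 head=1 tape=0[.]1.0   (s1,.)→(s1,0,right)
state=s1 head=2 tape=00[1].0   (s1,1)→(s2,1,right)
state=s2 head=3 tape=001[.]0   (s2,.)→(s2,.,left)
state=s2 head=2 tape=00[1].0   (s2,1)→(s0,.,left)
state=s0 head=1 tape=0[0]..0
At halt the head is at cell 1.

1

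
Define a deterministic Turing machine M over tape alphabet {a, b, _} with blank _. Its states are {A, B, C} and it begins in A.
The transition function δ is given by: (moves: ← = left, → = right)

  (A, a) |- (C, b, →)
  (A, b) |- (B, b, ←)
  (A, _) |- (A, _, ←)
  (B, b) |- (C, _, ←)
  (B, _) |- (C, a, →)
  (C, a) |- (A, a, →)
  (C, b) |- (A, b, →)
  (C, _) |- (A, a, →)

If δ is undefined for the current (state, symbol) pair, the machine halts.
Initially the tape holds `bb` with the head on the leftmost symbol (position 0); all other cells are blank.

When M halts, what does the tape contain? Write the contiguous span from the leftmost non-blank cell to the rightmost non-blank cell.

state=A head=0 tape=_[b]b   (A,b)→(B,b,←)
state=B head=-1 tape=[_]bb   (B,_)→(C,a,→)
state=C head=0 tape=a[b]b   (C,b)→(A,b,→)
state=A head=1 tape=ab[b]   (A,b)→(B,b,←)
state=B head=0 tape=a[b]b   (B,b)→(C,_,←)
state=C head=-1 tape=[a]_b   (C,a)→(A,a,→)
state=A head=0 tape=a[_]b   (A,_)→(A,_,←)
state=A head=-1 tape=[a]_b   (A,a)→(C,b,→)
state=C head=0 tape=b[_]b   (C,_)→(A,a,→)
state=A head=1 tape=ba[b]   (A,b)→(B,b,←)
state=B head=0 tape=b[a]b
The non-blank tape span at halt is bab.

bab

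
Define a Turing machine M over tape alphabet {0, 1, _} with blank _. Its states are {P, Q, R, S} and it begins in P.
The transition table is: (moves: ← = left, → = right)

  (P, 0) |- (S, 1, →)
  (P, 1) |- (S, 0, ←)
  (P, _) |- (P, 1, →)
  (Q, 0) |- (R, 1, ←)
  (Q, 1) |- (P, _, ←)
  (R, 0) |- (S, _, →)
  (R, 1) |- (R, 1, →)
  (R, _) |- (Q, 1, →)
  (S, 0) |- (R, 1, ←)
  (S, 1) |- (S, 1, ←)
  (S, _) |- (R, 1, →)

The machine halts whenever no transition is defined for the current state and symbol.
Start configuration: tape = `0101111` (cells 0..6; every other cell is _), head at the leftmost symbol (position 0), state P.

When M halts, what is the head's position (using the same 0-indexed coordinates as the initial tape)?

8

P | _[0]101111__   read 0 → write 1, move →, go to S
S | _1[1]01111__   read 1 → write 1, move ←, go to S
S | _[1]101111__   read 1 → write 1, move ←, go to S
S | [_]1101111__   read _ → write 1, move →, go to R
R | 1[1]101111__   read 1 → write 1, move →, go to R
R | 11[1]01111__   read 1 → write 1, move →, go to R
R | 111[0]1111__   read 0 → write _, move →, go to S
S | 111_[1]111__   read 1 → write 1, move ←, go to S
S | 111[_]1111__   read _ → write 1, move →, go to R
R | 1111[1]111__   read 1 → write 1, move →, go to R
R | 11111[1]11__   read 1 → write 1, move →, go to R
R | 111111[1]1__   read 1 → write 1, move →, go to R
R | 1111111[1]__   read 1 → write 1, move →, go to R
R | 11111111[_]_   read _ → write 1, move →, go to Q
Q | 111111111[_]
At halt the head is at cell 8.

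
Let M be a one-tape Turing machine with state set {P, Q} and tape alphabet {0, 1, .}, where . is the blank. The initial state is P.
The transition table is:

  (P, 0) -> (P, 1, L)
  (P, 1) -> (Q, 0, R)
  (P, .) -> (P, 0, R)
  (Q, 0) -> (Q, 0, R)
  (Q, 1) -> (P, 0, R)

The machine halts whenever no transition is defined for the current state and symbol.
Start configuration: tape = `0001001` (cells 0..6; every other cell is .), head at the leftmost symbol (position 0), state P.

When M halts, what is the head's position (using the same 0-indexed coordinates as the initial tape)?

P | ...[0]001001.   read 0 → write 1, move L, go to P
P | ..[.]1001001.   read . → write 0, move R, go to P
P | ..0[1]001001.   read 1 → write 0, move R, go to Q
Q | ..00[0]01001.   read 0 → write 0, move R, go to Q
Q | ..000[0]1001.   read 0 → write 0, move R, go to Q
Q | ..0000[1]001.   read 1 → write 0, move R, go to P
P | ..00000[0]01.   read 0 → write 1, move L, go to P
P | ..0000[0]101.   read 0 → write 1, move L, go to P
P | ..000[0]1101.   read 0 → write 1, move L, go to P
P | ..00[0]11101.   read 0 → write 1, move L, go to P
P | ..0[0]111101.   read 0 → write 1, move L, go to P
P | ..[0]1111101.   read 0 → write 1, move L, go to P
P | .[.]11111101.   read . → write 0, move R, go to P
P | .0[1]1111101.   read 1 → write 0, move R, go to Q
Q | .00[1]111101.   read 1 → write 0, move R, go to P
P | .000[1]11101.   read 1 → write 0, move R, go to Q
Q | .0000[1]1101.   read 1 → write 0, move R, go to P
P | .00000[1]101.   read 1 → write 0, move R, go to Q
Q | .000000[1]01.   read 1 → write 0, move R, go to P
P | .0000000[0]1.   read 0 → write 1, move L, go to P
P | .000000[0]11.   read 0 → write 1, move L, go to P
P | .00000[0]111.   read 0 → write 1, move L, go to P
P | .0000[0]1111.   read 0 → write 1, move L, go to P
P | .000[0]11111.   read 0 → write 1, move L, go to P
P | .00[0]111111.   read 0 → write 1, move L, go to P
P | .0[0]1111111.   read 0 → write 1, move L, go to P
P | .[0]11111111.   read 0 → write 1, move L, go to P
P | [.]111111111.   read . → write 0, move R, go to P
P | 0[1]11111111.   read 1 → write 0, move R, go to Q
Q | 00[1]1111111.   read 1 → write 0, move R, go to P
P | 000[1]111111.   read 1 → write 0, move R, go to Q
Q | 0000[1]11111.   read 1 → write 0, move R, go to P
P | 00000[1]1111.   read 1 → write 0, move R, go to Q
Q | 000000[1]111.   read 1 → write 0, move R, go to P
P | 0000000[1]11.   read 1 → write 0, move R, go to Q
Q | 00000000[1]1.   read 1 → write 0, move R, go to P
P | 000000000[1].   read 1 → write 0, move R, go to Q
Q | 0000000000[.]
At halt the head is at cell 7.

7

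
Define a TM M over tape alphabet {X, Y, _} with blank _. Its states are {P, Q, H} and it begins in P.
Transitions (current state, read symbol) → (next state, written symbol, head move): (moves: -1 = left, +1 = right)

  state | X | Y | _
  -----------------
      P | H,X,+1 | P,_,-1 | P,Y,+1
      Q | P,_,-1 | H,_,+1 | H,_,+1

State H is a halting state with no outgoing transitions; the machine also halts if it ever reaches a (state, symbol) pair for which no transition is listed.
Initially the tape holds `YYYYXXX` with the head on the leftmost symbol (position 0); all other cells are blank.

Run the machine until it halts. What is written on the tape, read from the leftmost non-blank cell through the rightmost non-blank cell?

YYYYYYYYXXX

P | ____[Y]YYYXXX   read Y → write _, move -1, go to P
P | ___[_]_YYYXXX   read _ → write Y, move +1, go to P
P | ___Y[_]YYYXXX   read _ → write Y, move +1, go to P
P | ___YY[Y]YYXXX   read Y → write _, move -1, go to P
P | ___Y[Y]_YYXXX   read Y → write _, move -1, go to P
P | ___[Y]__YYXXX   read Y → write _, move -1, go to P
P | __[_]___YYXXX   read _ → write Y, move +1, go to P
P | __Y[_]__YYXXX   read _ → write Y, move +1, go to P
P | __YY[_]_YYXXX   read _ → write Y, move +1, go to P
P | __YYY[_]YYXXX   read _ → write Y, move +1, go to P
P | __YYYY[Y]YXXX   read Y → write _, move -1, go to P
P | __YYY[Y]_YXXX   read Y → write _, move -1, go to P
P | __YY[Y]__YXXX   read Y → write _, move -1, go to P
P | __Y[Y]___YXXX   read Y → write _, move -1, go to P
P | __[Y]____YXXX   read Y → write _, move -1, go to P
P | _[_]_____YXXX   read _ → write Y, move +1, go to P
P | _Y[_]____YXXX   read _ → write Y, move +1, go to P
P | _YY[_]___YXXX   read _ → write Y, move +1, go to P
P | _YYY[_]__YXXX   read _ → write Y, move +1, go to P
P | _YYYY[_]_YXXX   read _ → write Y, move +1, go to P
P | _YYYYY[_]YXXX   read _ → write Y, move +1, go to P
P | _YYYYYY[Y]XXX   read Y → write _, move -1, go to P
P | _YYYYY[Y]_XXX   read Y → write _, move -1, go to P
P | _YYYY[Y]__XXX   read Y → write _, move -1, go to P
P | _YYY[Y]___XXX   read Y → write _, move -1, go to P
P | _YY[Y]____XXX   read Y → write _, move -1, go to P
P | _Y[Y]_____XXX   read Y → write _, move -1, go to P
P | _[Y]______XXX   read Y → write _, move -1, go to P
P | [_]_______XXX   read _ → write Y, move +1, go to P
P | Y[_]______XXX   read _ → write Y, move +1, go to P
P | YY[_]_____XXX   read _ → write Y, move +1, go to P
P | YYY[_]____XXX   read _ → write Y, move +1, go to P
P | YYYY[_]___XXX   read _ → write Y, move +1, go to P
P | YYYYY[_]__XXX   read _ → write Y, move +1, go to P
P | YYYYYY[_]_XXX   read _ → write Y, move +1, go to P
P | YYYYYYY[_]XXX   read _ → write Y, move +1, go to P
P | YYYYYYYY[X]XX   read X → write X, move +1, go to H
H | YYYYYYYYX[X]X
The non-blank tape span at halt is YYYYYYYYXXX.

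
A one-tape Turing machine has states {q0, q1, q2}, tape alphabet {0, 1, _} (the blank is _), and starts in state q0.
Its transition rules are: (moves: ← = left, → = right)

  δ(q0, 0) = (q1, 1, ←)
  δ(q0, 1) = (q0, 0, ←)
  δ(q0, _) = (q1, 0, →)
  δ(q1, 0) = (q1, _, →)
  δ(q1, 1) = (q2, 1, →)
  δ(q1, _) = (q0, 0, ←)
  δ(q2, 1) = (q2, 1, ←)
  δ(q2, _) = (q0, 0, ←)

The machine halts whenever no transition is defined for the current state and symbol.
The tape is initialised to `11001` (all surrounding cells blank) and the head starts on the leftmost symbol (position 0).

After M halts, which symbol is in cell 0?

_

state=q0 head=0 tape=_[1]1001   (q0,1)→(q0,0,←)
state=q0 head=-1 tape=[_]01001   (q0,_)→(q1,0,→)
state=q1 head=0 tape=0[0]1001   (q1,0)→(q1,_,→)
state=q1 head=1 tape=0_[1]001   (q1,1)→(q2,1,→)
state=q2 head=2 tape=0_1[0]01
Cell 0 holds _ when M halts.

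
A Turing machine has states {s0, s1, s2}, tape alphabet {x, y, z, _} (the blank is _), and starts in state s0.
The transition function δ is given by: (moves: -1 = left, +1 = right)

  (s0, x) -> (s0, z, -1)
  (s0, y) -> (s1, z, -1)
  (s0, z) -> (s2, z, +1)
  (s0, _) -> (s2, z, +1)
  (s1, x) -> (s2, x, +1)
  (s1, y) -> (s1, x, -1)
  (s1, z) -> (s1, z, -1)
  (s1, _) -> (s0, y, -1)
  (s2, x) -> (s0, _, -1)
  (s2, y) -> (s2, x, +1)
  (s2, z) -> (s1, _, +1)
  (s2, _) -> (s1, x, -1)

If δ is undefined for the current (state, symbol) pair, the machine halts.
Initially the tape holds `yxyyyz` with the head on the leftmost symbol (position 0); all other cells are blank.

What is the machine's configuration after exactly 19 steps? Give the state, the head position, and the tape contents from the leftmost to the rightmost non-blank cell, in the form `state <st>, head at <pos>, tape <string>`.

state=s0 head=0 tape=__[y]xyyyz__   (s0,y)→(s1,z,-1)
state=s1 head=-1 tape=_[_]zxyyyz__   (s1,_)→(s0,y,-1)
state=s0 head=-2 tape=[_]yzxyyyz__   (s0,_)→(s2,z,+1)
state=s2 head=-1 tape=z[y]zxyyyz__   (s2,y)→(s2,x,+1)
state=s2 head=0 tape=zx[z]xyyyz__   (s2,z)→(s1,_,+1)
state=s1 head=1 tape=zx_[x]yyyz__   (s1,x)→(s2,x,+1)
state=s2 head=2 tape=zx_x[y]yyz__   (s2,y)→(s2,x,+1)
state=s2 head=3 tape=zx_xx[y]yz__   (s2,y)→(s2,x,+1)
state=s2 head=4 tape=zx_xxx[y]z__   (s2,y)→(s2,x,+1)
state=s2 head=5 tape=zx_xxxx[z]__   (s2,z)→(s1,_,+1)
state=s1 head=6 tape=zx_xxxx_[_]_   (s1,_)→(s0,y,-1)
state=s0 head=5 tape=zx_xxxx[_]y_   (s0,_)→(s2,z,+1)
state=s2 head=6 tape=zx_xxxxz[y]_   (s2,y)→(s2,x,+1)
state=s2 head=7 tape=zx_xxxxzx[_]   (s2,_)→(s1,x,-1)
state=s1 head=6 tape=zx_xxxxz[x]x   (s1,x)→(s2,x,+1)
state=s2 head=7 tape=zx_xxxxzx[x]   (s2,x)→(s0,_,-1)
state=s0 head=6 tape=zx_xxxxz[x]_   (s0,x)→(s0,z,-1)
state=s0 head=5 tape=zx_xxxx[z]z_   (s0,z)→(s2,z,+1)
state=s2 head=6 tape=zx_xxxxz[z]_   (s2,z)→(s1,_,+1)
state=s1 head=7 tape=zx_xxxxz_[_]
After 19 steps: state s1, head at 7, tape zx_xxxxz.

state s1, head at 7, tape zx_xxxxz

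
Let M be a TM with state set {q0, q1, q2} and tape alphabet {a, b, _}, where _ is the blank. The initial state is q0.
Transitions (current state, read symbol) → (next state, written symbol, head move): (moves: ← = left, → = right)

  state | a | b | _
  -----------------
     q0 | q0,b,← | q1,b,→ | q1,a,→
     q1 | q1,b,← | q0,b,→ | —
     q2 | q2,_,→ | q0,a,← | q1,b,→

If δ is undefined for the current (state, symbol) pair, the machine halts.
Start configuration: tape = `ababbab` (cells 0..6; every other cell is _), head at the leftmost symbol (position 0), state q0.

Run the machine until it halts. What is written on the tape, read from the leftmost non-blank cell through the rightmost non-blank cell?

q0 | _[a]babbab__   read a → write b, move ←, go to q0
q0 | [_]bbabbab__   read _ → write a, move →, go to q1
q1 | a[b]babbab__   read b → write b, move →, go to q0
q0 | ab[b]abbab__   read b → write b, move →, go to q1
q1 | abb[a]bbab__   read a → write b, move ←, go to q1
q1 | ab[b]bbbab__   read b → write b, move →, go to q0
q0 | abb[b]bbab__   read b → write b, move →, go to q1
q1 | abbb[b]bab__   read b → write b, move →, go to q0
q0 | abbbb[b]ab__   read b → write b, move →, go to q1
q1 | abbbbb[a]b__   read a → write b, move ←, go to q1
q1 | abbbb[b]bb__   read b → write b, move →, go to q0
q0 | abbbbb[b]b__   read b → write b, move →, go to q1
q1 | abbbbbb[b]__   read b → write b, move →, go to q0
q0 | abbbbbbb[_]_   read _ → write a, move →, go to q1
q1 | abbbbbbba[_]
The non-blank tape span at halt is abbbbbbba.

abbbbbbba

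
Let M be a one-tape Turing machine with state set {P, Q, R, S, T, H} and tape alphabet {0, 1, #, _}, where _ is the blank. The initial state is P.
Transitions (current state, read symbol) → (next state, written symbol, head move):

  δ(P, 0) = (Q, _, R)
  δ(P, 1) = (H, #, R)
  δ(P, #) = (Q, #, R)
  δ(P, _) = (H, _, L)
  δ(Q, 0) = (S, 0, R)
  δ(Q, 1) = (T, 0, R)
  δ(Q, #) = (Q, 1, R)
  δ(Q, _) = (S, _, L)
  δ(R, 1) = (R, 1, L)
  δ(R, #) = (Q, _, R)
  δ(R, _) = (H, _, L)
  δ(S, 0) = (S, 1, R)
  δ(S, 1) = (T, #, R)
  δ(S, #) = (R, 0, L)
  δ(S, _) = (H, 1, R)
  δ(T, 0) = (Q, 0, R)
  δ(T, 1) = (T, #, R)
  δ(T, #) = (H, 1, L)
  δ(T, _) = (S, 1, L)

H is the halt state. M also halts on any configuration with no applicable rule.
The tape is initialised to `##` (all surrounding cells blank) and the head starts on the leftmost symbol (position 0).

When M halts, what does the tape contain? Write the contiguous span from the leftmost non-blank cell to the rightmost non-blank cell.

state=P head=0 tape=[#]#__   (P,#)→(Q,#,R)
state=Q head=1 tape=#[#]__   (Q,#)→(Q,1,R)
state=Q head=2 tape=#1[_]_   (Q,_)→(S,_,L)
state=S head=1 tape=#[1]__   (S,1)→(T,#,R)
state=T head=2 tape=##[_]_   (T,_)→(S,1,L)
state=S head=1 tape=#[#]1_   (S,#)→(R,0,L)
state=R head=0 tape=[#]01_   (R,#)→(Q,_,R)
state=Q head=1 tape=_[0]1_   (Q,0)→(S,0,R)
state=S head=2 tape=_0[1]_   (S,1)→(T,#,R)
state=T head=3 tape=_0#[_]   (T,_)→(S,1,L)
state=S head=2 tape=_0[#]1   (S,#)→(R,0,L)
state=R head=1 tape=_[0]01
The non-blank tape span at halt is 001.

001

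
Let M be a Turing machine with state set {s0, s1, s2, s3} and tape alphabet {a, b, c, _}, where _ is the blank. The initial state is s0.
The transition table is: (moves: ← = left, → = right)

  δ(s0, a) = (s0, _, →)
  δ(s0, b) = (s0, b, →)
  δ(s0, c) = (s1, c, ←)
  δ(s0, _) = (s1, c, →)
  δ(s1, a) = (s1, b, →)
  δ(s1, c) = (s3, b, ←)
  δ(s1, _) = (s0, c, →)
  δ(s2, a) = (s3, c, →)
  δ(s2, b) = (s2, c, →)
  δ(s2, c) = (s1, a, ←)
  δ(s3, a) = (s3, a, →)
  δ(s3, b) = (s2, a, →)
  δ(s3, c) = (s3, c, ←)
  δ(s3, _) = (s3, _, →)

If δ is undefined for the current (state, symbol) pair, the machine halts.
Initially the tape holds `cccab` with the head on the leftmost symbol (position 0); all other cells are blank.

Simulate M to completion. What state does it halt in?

state=s0 head=0 tape=__[c]ccab_   (s0,c)→(s1,c,←)
state=s1 head=-1 tape=_[_]cccab_   (s1,_)→(s0,c,→)
state=s0 head=0 tape=_c[c]ccab_   (s0,c)→(s1,c,←)
state=s1 head=-1 tape=_[c]cccab_   (s1,c)→(s3,b,←)
state=s3 head=-2 tape=[_]bcccab_   (s3,_)→(s3,_,→)
state=s3 head=-1 tape=_[b]cccab_   (s3,b)→(s2,a,→)
state=s2 head=0 tape=_a[c]ccab_   (s2,c)→(s1,a,←)
state=s1 head=-1 tape=_[a]accab_   (s1,a)→(s1,b,→)
state=s1 head=0 tape=_b[a]ccab_   (s1,a)→(s1,b,→)
state=s1 head=1 tape=_bb[c]cab_   (s1,c)→(s3,b,←)
state=s3 head=0 tape=_b[b]bcab_   (s3,b)→(s2,a,→)
state=s2 head=1 tape=_ba[b]cab_   (s2,b)→(s2,c,→)
state=s2 head=2 tape=_bac[c]ab_   (s2,c)→(s1,a,←)
state=s1 head=1 tape=_ba[c]aab_   (s1,c)→(s3,b,←)
state=s3 head=0 tape=_b[a]baab_   (s3,a)→(s3,a,→)
state=s3 head=1 tape=_ba[b]aab_   (s3,b)→(s2,a,→)
state=s2 head=2 tape=_baa[a]ab_   (s2,a)→(s3,c,→)
state=s3 head=3 tape=_baac[a]b_   (s3,a)→(s3,a,→)
state=s3 head=4 tape=_baaca[b]_   (s3,b)→(s2,a,→)
state=s2 head=5 tape=_baacaa[_]
No transition is defined for (s2, _); M halts in state s2.

s2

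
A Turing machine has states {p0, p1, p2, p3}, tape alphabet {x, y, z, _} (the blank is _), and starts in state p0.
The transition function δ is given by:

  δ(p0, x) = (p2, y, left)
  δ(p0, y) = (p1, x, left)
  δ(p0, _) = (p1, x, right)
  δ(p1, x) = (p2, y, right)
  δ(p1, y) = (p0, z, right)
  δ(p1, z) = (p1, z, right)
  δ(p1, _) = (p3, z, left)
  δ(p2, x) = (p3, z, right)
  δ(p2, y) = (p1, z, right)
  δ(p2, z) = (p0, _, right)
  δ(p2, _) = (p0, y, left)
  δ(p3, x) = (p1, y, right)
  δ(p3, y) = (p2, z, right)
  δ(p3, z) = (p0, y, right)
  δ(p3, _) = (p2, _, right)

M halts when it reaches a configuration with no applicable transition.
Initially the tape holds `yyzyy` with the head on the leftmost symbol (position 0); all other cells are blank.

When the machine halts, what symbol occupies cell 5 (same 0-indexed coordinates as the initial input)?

y

state=p0 head=0 tape=__[y]yzyy__   (p0,y)→(p1,x,left)
state=p1 head=-1 tape=_[_]xyzyy__   (p1,_)→(p3,z,left)
state=p3 head=-2 tape=[_]zxyzyy__   (p3,_)→(p2,_,right)
state=p2 head=-1 tape=_[z]xyzyy__   (p2,z)→(p0,_,right)
state=p0 head=0 tape=__[x]yzyy__   (p0,x)→(p2,y,left)
state=p2 head=-1 tape=_[_]yyzyy__   (p2,_)→(p0,y,left)
state=p0 head=-2 tape=[_]yyyzyy__   (p0,_)→(p1,x,right)
state=p1 head=-1 tape=x[y]yyzyy__   (p1,y)→(p0,z,right)
state=p0 head=0 tape=xz[y]yzyy__   (p0,y)→(p1,x,left)
state=p1 head=-1 tape=x[z]xyzyy__   (p1,z)→(p1,z,right)
state=p1 head=0 tape=xz[x]yzyy__   (p1,x)→(p2,y,right)
state=p2 head=1 tape=xzy[y]zyy__   (p2,y)→(p1,z,right)
state=p1 head=2 tape=xzyz[z]yy__   (p1,z)→(p1,z,right)
state=p1 head=3 tape=xzyzz[y]y__   (p1,y)→(p0,z,right)
state=p0 head=4 tape=xzyzzz[y]__   (p0,y)→(p1,x,left)
state=p1 head=3 tape=xzyzz[z]x__   (p1,z)→(p1,z,right)
state=p1 head=4 tape=xzyzzz[x]__   (p1,x)→(p2,y,right)
state=p2 head=5 tape=xzyzzzy[_]_   (p2,_)→(p0,y,left)
state=p0 head=4 tape=xzyzzz[y]y_   (p0,y)→(p1,x,left)
state=p1 head=3 tape=xzyzz[z]xy_   (p1,z)→(p1,z,right)
state=p1 head=4 tape=xzyzzz[x]y_   (p1,x)→(p2,y,right)
state=p2 head=5 tape=xzyzzzy[y]_   (p2,y)→(p1,z,right)
state=p1 head=6 tape=xzyzzzyz[_]   (p1,_)→(p3,z,left)
state=p3 head=5 tape=xzyzzzy[z]z   (p3,z)→(p0,y,right)
state=p0 head=6 tape=xzyzzzyy[z]
Cell 5 holds y when M halts.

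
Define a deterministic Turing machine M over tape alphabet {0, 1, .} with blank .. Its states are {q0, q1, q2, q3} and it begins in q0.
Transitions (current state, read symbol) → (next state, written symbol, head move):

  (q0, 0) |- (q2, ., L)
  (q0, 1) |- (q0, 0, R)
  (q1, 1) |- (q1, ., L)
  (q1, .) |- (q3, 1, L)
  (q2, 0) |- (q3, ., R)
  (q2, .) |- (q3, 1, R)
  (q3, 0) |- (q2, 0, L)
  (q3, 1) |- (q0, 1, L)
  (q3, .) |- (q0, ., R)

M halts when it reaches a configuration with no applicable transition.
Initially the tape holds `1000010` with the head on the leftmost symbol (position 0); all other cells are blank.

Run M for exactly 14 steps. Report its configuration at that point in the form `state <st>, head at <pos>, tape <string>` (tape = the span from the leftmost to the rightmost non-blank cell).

state=q0 head=0 tape=[1]000010   (q0,1)→(q0,0,R)
state=q0 head=1 tape=0[0]00010   (q0,0)→(q2,.,L)
state=q2 head=0 tape=[0].00010   (q2,0)→(q3,.,R)
state=q3 head=1 tape=.[.]00010   (q3,.)→(q0,.,R)
state=q0 head=2 tape=..[0]0010   (q0,0)→(q2,.,L)
state=q2 head=1 tape=.[.].0010   (q2,.)→(q3,1,R)
state=q3 head=2 tape=.1[.]0010   (q3,.)→(q0,.,R)
state=q0 head=3 tape=.1.[0]010   (q0,0)→(q2,.,L)
state=q2 head=2 tape=.1[.].010   (q2,.)→(q3,1,R)
state=q3 head=3 tape=.11[.]010   (q3,.)→(q0,.,R)
state=q0 head=4 tape=.11.[0]10   (q0,0)→(q2,.,L)
state=q2 head=3 tape=.11[.].10   (q2,.)→(q3,1,R)
state=q3 head=4 tape=.111[.]10   (q3,.)→(q0,.,R)
state=q0 head=5 tape=.111.[1]0   (q0,1)→(q0,0,R)
state=q0 head=6 tape=.111.0[0]
After 14 steps: state q0, head at 6, tape 111.00.

state q0, head at 6, tape 111.00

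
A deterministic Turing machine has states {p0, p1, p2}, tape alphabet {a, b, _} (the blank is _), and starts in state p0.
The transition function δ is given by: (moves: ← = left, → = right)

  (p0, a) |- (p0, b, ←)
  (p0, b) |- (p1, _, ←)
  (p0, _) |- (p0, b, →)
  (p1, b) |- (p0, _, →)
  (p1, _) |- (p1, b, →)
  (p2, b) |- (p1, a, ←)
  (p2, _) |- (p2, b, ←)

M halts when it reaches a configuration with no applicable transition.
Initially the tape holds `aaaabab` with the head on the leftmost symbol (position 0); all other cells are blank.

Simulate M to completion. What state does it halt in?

p1

p0 | _[a]aaabab   read a → write b, move ←, go to p0
p0 | [_]baaabab   read _ → write b, move →, go to p0
p0 | b[b]aaabab   read b → write _, move ←, go to p1
p1 | [b]_aaabab   read b → write _, move →, go to p0
p0 | _[_]aaabab   read _ → write b, move →, go to p0
p0 | _b[a]aabab   read a → write b, move ←, go to p0
p0 | _[b]baabab   read b → write _, move ←, go to p1
p1 | [_]_baabab   read _ → write b, move →, go to p1
p1 | b[_]baabab   read _ → write b, move →, go to p1
p1 | bb[b]aabab   read b → write _, move →, go to p0
p0 | bb_[a]abab   read a → write b, move ←, go to p0
p0 | bb[_]babab   read _ → write b, move →, go to p0
p0 | bbb[b]abab   read b → write _, move ←, go to p1
p1 | bb[b]_abab   read b → write _, move →, go to p0
p0 | bb_[_]abab   read _ → write b, move →, go to p0
p0 | bb_b[a]bab   read a → write b, move ←, go to p0
p0 | bb_[b]bbab   read b → write _, move ←, go to p1
p1 | bb[_]_bbab   read _ → write b, move →, go to p1
p1 | bbb[_]bbab   read _ → write b, move →, go to p1
p1 | bbbb[b]bab   read b → write _, move →, go to p0
p0 | bbbb_[b]ab   read b → write _, move ←, go to p1
p1 | bbbb[_]_ab   read _ → write b, move →, go to p1
p1 | bbbbb[_]ab   read _ → write b, move →, go to p1
p1 | bbbbbb[a]b
No transition is defined for (p1, a); M halts in state p1.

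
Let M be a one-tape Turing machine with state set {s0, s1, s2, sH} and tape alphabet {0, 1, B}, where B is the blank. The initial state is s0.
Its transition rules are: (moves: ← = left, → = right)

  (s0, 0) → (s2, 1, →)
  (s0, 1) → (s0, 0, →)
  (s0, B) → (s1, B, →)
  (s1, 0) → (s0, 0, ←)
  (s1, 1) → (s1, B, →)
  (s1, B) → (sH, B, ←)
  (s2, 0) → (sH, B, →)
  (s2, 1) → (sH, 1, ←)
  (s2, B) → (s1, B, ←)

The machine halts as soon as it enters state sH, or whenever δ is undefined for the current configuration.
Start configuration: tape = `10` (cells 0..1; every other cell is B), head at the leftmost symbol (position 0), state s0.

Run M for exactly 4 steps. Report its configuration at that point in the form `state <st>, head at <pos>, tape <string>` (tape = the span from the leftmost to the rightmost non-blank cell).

state=s0 head=0 tape=[1]0B   (s0,1)→(s0,0,→)
state=s0 head=1 tape=0[0]B   (s0,0)→(s2,1,→)
state=s2 head=2 tape=01[B]   (s2,B)→(s1,B,←)
state=s1 head=1 tape=0[1]B   (s1,1)→(s1,B,→)
state=s1 head=2 tape=0B[B]
After 4 steps: state s1, head at 2, tape 0.

state s1, head at 2, tape 0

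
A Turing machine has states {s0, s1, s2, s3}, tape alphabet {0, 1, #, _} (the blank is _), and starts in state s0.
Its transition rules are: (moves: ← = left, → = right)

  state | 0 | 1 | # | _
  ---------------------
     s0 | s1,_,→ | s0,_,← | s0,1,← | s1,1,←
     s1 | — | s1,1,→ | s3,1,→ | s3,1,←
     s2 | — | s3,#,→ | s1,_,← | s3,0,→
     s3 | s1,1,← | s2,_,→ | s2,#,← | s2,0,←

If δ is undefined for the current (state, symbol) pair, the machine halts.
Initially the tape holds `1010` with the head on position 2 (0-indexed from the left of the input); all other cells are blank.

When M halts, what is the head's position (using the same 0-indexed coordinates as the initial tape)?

4

s0 | 10[1]0__   read 1 → write _, move ←, go to s0
s0 | 1[0]_0__   read 0 → write _, move →, go to s1
s1 | 1_[_]0__   read _ → write 1, move ←, go to s3
s3 | 1[_]10__   read _ → write 0, move ←, go to s2
s2 | [1]010__   read 1 → write #, move →, go to s3
s3 | #[0]10__   read 0 → write 1, move ←, go to s1
s1 | [#]110__   read # → write 1, move →, go to s3
s3 | 1[1]10__   read 1 → write _, move →, go to s2
s2 | 1_[1]0__   read 1 → write #, move →, go to s3
s3 | 1_#[0]__   read 0 → write 1, move ←, go to s1
s1 | 1_[#]1__   read # → write 1, move →, go to s3
s3 | 1_1[1]__   read 1 → write _, move →, go to s2
s2 | 1_1_[_]_   read _ → write 0, move →, go to s3
s3 | 1_1_0[_]   read _ → write 0, move ←, go to s2
s2 | 1_1_[0]0
At halt the head is at cell 4.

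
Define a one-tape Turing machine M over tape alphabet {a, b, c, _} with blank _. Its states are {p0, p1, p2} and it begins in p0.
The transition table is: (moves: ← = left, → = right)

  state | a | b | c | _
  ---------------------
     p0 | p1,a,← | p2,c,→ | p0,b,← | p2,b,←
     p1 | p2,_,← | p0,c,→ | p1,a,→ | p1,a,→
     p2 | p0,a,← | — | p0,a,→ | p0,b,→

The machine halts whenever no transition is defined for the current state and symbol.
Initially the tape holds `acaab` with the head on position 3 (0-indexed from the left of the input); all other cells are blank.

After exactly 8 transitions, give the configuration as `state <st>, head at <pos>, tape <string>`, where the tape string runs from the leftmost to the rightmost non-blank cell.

p0 | _aca[a]b   read a → write a, move ←, go to p1
p1 | _ac[a]ab   read a → write _, move ←, go to p2
p2 | _a[c]_ab   read c → write a, move →, go to p0
p0 | _aa[_]ab   read _ → write b, move ←, go to p2
p2 | _a[a]bab   read a → write a, move ←, go to p0
p0 | _[a]abab   read a → write a, move ←, go to p1
p1 | [_]aabab   read _ → write a, move →, go to p1
p1 | a[a]abab   read a → write _, move ←, go to p2
p2 | [a]_abab
After 8 steps: state p2, head at -1, tape a_abab.

state p2, head at -1, tape a_abab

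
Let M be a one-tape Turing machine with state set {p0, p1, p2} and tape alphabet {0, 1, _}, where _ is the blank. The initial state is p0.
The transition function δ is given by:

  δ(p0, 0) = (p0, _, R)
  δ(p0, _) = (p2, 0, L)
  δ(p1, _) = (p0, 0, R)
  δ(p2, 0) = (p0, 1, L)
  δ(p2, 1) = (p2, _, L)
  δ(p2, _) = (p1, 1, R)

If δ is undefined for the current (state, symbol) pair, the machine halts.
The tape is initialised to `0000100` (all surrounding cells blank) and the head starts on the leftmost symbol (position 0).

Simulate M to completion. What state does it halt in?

p0 | [0]000100   read 0 → write _, move R, go to p0
p0 | _[0]00100   read 0 → write _, move R, go to p0
p0 | __[0]0100   read 0 → write _, move R, go to p0
p0 | ___[0]100   read 0 → write _, move R, go to p0
p0 | ____[1]00
No transition is defined for (p0, 1); M halts in state p0.

p0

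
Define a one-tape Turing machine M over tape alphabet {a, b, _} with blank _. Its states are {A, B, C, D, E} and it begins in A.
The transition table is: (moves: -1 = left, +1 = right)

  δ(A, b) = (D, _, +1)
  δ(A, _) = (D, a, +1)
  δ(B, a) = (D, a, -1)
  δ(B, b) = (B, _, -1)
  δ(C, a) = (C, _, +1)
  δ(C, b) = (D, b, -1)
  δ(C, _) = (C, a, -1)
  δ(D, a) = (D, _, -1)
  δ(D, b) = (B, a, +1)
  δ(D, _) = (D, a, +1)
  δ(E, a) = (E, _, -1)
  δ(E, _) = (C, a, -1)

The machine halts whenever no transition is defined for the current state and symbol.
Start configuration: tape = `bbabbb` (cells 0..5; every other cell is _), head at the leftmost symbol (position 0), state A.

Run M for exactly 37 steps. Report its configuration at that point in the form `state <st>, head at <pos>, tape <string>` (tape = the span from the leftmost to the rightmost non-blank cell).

state D, head at 3, tape aaaaaa__b

state=A head=0 tape=___[b]babbb   (A,b)→(D,_,+1)
state=D head=1 tape=____[b]abbb   (D,b)→(B,a,+1)
state=B head=2 tape=____a[a]bbb   (B,a)→(D,a,-1)
state=D head=1 tape=____[a]abbb   (D,a)→(D,_,-1)
state=D head=0 tape=___[_]_abbb   (D,_)→(D,a,+1)
state=D head=1 tape=___a[_]abbb   (D,_)→(D,a,+1)
state=D head=2 tape=___aa[a]bbb   (D,a)→(D,_,-1)
state=D head=1 tape=___a[a]_bbb   (D,a)→(D,_,-1)
state=D head=0 tape=___[a]__bbb   (D,a)→(D,_,-1)
state=D head=-1 tape=__[_]___bbb   (D,_)→(D,a,+1)
state=D head=0 tape=__a[_]__bbb   (D,_)→(D,a,+1)
state=D head=1 tape=__aa[_]_bbb   (D,_)→(D,a,+1)
state=D head=2 tape=__aaa[_]bbb   (D,_)→(D,a,+1)
state=D head=3 tape=__aaaa[b]bb   (D,b)→(B,a,+1)
state=B head=4 tape=__aaaaa[b]b   (B,b)→(B,_,-1)
state=B head=3 tape=__aaaa[a]_b   (B,a)→(D,a,-1)
state=D head=2 tape=__aaa[a]a_b   (D,a)→(D,_,-1)
state=D head=1 tape=__aa[a]_a_b   (D,a)→(D,_,-1)
state=D head=0 tape=__a[a]__a_b   (D,a)→(D,_,-1)
state=D head=-1 tape=__[a]___a_b   (D,a)→(D,_,-1)
state=D head=-2 tape=_[_]____a_b   (D,_)→(D,a,+1)
state=D head=-1 tape=_a[_]___a_b   (D,_)→(D,a,+1)
state=D head=0 tape=_aa[_]__a_b   (D,_)→(D,a,+1)
state=D head=1 tape=_aaa[_]_a_b   (D,_)→(D,a,+1)
state=D head=2 tape=_aaaa[_]a_b   (D,_)→(D,a,+1)
state=D head=3 tape=_aaaaa[a]_b   (D,a)→(D,_,-1)
state=D head=2 tape=_aaaa[a]__b   (D,a)→(D,_,-1)
state=D head=1 tape=_aaa[a]___b   (D,a)→(D,_,-1)
state=D head=0 tape=_aa[a]____b   (D,a)→(D,_,-1)
state=D head=-1 tape=_a[a]_____b   (D,a)→(D,_,-1)
state=D head=-2 tape=_[a]______b   (D,a)→(D,_,-1)
state=D head=-3 tape=[_]_______b   (D,_)→(D,a,+1)
state=D head=-2 tape=a[_]______b   (D,_)→(D,a,+1)
state=D head=-1 tape=aa[_]_____b   (D,_)→(D,a,+1)
state=D head=0 tape=aaa[_]____b   (D,_)→(D,a,+1)
state=D head=1 tape=aaaa[_]___b   (D,_)→(D,a,+1)
state=D head=2 tape=aaaaa[_]__b   (D,_)→(D,a,+1)
state=D head=3 tape=aaaaaa[_]_b
After 37 steps: state D, head at 3, tape aaaaaa__b.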